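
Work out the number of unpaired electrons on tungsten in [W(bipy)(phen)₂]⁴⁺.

2

2,2′-bipyridine is neutral; 1,10-phenanthroline is neutral; balancing the +4 overall charge requires W(IV).
W sits in group 6, so the d-electron count is 6 − 4 = 2.
Counting donor atoms: 1×2,2′-bipyridine (bidentate) → 2 donors; 2×1,10-phenanthroline (bidentate) → 4 donors. Coordination number = 6.
In an octahedral field the d² configuration is t₂g²e_g⁰ (only one arrangement possible), giving 2 unpaired electrons.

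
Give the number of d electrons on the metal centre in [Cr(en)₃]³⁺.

d3

Ethylenediamine is neutral; balancing the +3 overall charge requires Cr(III).
Chromium is a group-6 element; Cr(III) is therefore d³.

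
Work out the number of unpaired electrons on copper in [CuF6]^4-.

1

Summing ligand charges against the −4 overall charge gives an oxidation state of +2 for copper.
Group 11 minus oxidation state 2 gives a d⁹ configuration.
In an octahedral field the d⁹ configuration is t₂g⁶e_g³ (only one arrangement possible), giving 1 unpaired electron.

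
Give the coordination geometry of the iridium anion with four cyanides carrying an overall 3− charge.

square planar

Each cyanide is −1; balancing the −3 overall charge requires Ir(I).
Iridium is a group-9 element; Ir(I) is therefore d⁸.
With 4 monodentate ligands the coordination number is 4.
A 5d d⁸ ion has a large crystal-field splitting; square planar leaves the high-energy d_{x²−y²} orbital empty and maximises CFSE.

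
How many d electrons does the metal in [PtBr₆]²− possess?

d6

Each bromide is −1; balancing the −2 overall charge requires Pt(IV).
Pt sits in group 10, so the d-electron count is 10 − 4 = 6.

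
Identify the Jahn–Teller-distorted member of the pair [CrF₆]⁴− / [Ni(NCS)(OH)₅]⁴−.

[CrF₆]⁴−: Summing ligand charges against the −4 overall charge gives an oxidation state of +2 for chromium. Group 6 minus oxidation state 2 gives a d⁴ configuration. Fluoride is a weak-field ligand for a first-row metal, so the complex is high-spin. The t₂g³e_g¹ (high-spin) configuration has an unevenly filled e_g set; the Jahn–Teller theorem predicts a tetragonal distortion (typically axial elongation) to lift the degeneracy.
[Ni(NCS)(OH)₅]⁴−: Ligand charges: each isothiocyanate is −1; each hydroxide is −1. With an overall charge of −4 the nickel centre must be in the +2 oxidation state. Group 10 minus oxidation state 2 gives a d⁸ configuration. The d⁸ configuration leaves the e_g set evenly filled (or empty) — no strong Jahn–Teller driving force.

[CrF₆]⁴−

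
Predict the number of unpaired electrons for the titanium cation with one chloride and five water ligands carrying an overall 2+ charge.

Each chloride is −1; water is neutral; balancing the +2 overall charge requires Ti(III).
Group 4 minus oxidation state 3 gives a d¹ configuration.
In an octahedral field the d¹ configuration is t₂g¹e_g⁰ (only one arrangement possible), giving 1 unpaired electron.

1 unpaired electron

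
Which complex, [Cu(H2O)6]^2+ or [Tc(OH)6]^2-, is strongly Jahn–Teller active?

[Cu(H2O)6]^2+: Summing ligand charges against the +2 overall charge gives an oxidation state of +2 for copper. Cu sits in group 11, so the d-electron count is 11 − 2 = 9. The t₂g⁶e_g³ configuration has an unevenly filled e_g set; the Jahn–Teller theorem predicts a tetragonal distortion (typically axial elongation) to lift the degeneracy.
[Tc(OH)6]^2-: Ligand charges: each hydroxide is −1. With an overall charge of −2 the technetium centre must be in the +4 oxidation state. Technetium is a group-7 element; Tc(IV) is therefore d³. The d³ configuration leaves the e_g set evenly filled (or empty) — no strong Jahn–Teller driving force.

[Cu(H2O)6]^2+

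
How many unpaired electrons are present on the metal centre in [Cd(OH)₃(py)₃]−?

0

Each hydroxide is −1; pyridine is neutral; balancing the −1 overall charge requires Cd(II).
Cd sits in group 12, so the d-electron count is 12 − 2 = 10.
In an octahedral field the d¹⁰ configuration is t₂g⁶e_g⁴, giving 0 unpaired electrons.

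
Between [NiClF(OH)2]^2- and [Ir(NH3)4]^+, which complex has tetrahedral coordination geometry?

[NiClF(OH)2]^2-

For [NiClF(OH)2]^2-: Ligand charges: each chloride is −1; each fluoride is −1; each hydroxide is −1. With an overall charge of −2 the nickel centre must be in the +2 oxidation state. Group 10 minus oxidation state 2 gives a d⁸ configuration. Chloride, fluoride, and hydroxide are weak-field ligands. With weak-field ligands the CFSE gain from square planar is small, so a 3d d⁸ ion takes the sterically preferred tetrahedral geometry. → tetrahedral.
For [Ir(NH3)4]^+: Ligand charges: ammonia is neutral. With an overall charge of +1 the iridium centre must be in the +1 oxidation state. Group 9 minus oxidation state 1 gives a d⁸ configuration. A 5d d⁸ ion has a large crystal-field splitting; square planar leaves the high-energy d_{x²−y²} orbital empty and maximises CFSE. → square planar.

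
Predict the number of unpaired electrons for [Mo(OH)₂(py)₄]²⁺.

Each hydroxide is −1; pyridine is neutral; balancing the +2 overall charge requires Mo(IV).
Molybdenum is a group-6 element; Mo(IV) is therefore d².
In an octahedral field the d² configuration is t₂g²e_g⁰ (only one arrangement possible), giving 2 unpaired electrons.

2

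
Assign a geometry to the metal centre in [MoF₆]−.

octahedral

Ligand charges: each fluoride is −1. With an overall charge of −1 the molybdenum centre must be in the +5 oxidation state.
Molybdenum is a group-6 element; Mo(V) is therefore d¹.
Coordination number: 6.
Six donors around a single metal centre give an octahedral coordination sphere.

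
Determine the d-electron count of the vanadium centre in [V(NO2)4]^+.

d0

Ligand charges: each nitro (N-bound nitrite) is −1. With an overall charge of +1 the vanadium centre must be in the +5 oxidation state.
Vanadium is a group-5 element; V(V) is therefore d⁰.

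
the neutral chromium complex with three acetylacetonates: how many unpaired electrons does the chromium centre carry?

3 unpaired electrons

Summing ligand charges against the 0 overall charge gives an oxidation state of +3 for chromium.
Cr sits in group 6, so the d-electron count is 6 − 3 = 3.
Counting donor atoms: 3×acetylacetonate (bidentate) → 6 donors. Coordination number = 6.
In an octahedral field the d³ configuration is t₂g³e_g⁰ (only one arrangement possible), giving 3 unpaired electrons.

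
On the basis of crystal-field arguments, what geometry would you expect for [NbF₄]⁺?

Summing ligand charges against the +1 overall charge gives an oxidation state of +5 for niobium.
Group 5 minus oxidation state 5 gives a d⁰ configuration.
Coordination number: 4.
A d⁰ ion has no crystal-field stabilisation preference between square planar and tetrahedral, so four ligands adopt the sterically favoured tetrahedral geometry.

tetrahedral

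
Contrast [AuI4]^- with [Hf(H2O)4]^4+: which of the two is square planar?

[AuI4]^-

For [AuI4]^-: Each iodide is −1; balancing the −1 overall charge requires Au(III). Au sits in group 11, so the d-electron count is 11 − 3 = 8. A 5d d⁸ ion has a large crystal-field splitting; square planar leaves the high-energy d_{x²−y²} orbital empty and maximises CFSE. → square planar.
For [Hf(H2O)4]^4+: Summing ligand charges against the +4 overall charge gives an oxidation state of +4 for hafnium. Hafnium is a group-4 element; Hf(IV) is therefore d⁰. A d⁰ ion has no crystal-field stabilisation preference between square planar and tetrahedral, so four ligands adopt the sterically favoured tetrahedral geometry. → tetrahedral.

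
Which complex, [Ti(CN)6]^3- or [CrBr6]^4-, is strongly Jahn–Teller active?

[CrBr6]^4-

[Ti(CN)6]^3-: Summing ligand charges against the −3 overall charge gives an oxidation state of +3 for titanium. Ti sits in group 4, so the d-electron count is 4 − 3 = 1. The d¹ configuration leaves the e_g set evenly filled (or empty) — no strong Jahn–Teller driving force.
[CrBr6]^4-: Each bromide is −1; balancing the −4 overall charge requires Cr(II). Group 6 minus oxidation state 2 gives a d⁴ configuration. Bromide is a weak-field ligand for a first-row metal, so the complex is high-spin. The t₂g³e_g¹ (high-spin) configuration has an unevenly filled e_g set; the Jahn–Teller theorem predicts a tetragonal distortion (typically axial elongation) to lift the degeneracy.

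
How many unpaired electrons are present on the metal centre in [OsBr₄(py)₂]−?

1

Each bromide is −1; pyridine is neutral; balancing the −1 overall charge requires Os(III).
Osmium is a group-8 element; Os(III) is therefore d⁵.
The spin state decides the count: a 5d ion has a large Δₒ and is invariably low-spin.
An octahedral low-spin d⁵ ion is t₂g⁵e_g⁰, giving 1 unpaired electron.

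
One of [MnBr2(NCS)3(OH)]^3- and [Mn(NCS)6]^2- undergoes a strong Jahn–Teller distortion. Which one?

[MnBr2(NCS)3(OH)]^3-: Each bromide is −1; each isothiocyanate is −1; each hydroxide is −1; balancing the −3 overall charge requires Mn(III). Group 7 minus oxidation state 3 gives a d⁴ configuration. Bromide, hydroxide, and isothiocyanate are weak-field ligands for a first-row metal, so the complex is high-spin. The t₂g³e_g¹ (high-spin) configuration has an unevenly filled e_g set; the Jahn–Teller theorem predicts a tetragonal distortion (typically axial elongation) to lift the degeneracy.
[Mn(NCS)6]^2-: Each isothiocyanate is −1; balancing the −2 overall charge requires Mn(IV). Manganese is a group-7 element; Mn(IV) is therefore d³. The d³ configuration leaves the e_g set evenly filled (or empty) — no strong Jahn–Teller driving force.

[MnBr2(NCS)3(OH)]^3-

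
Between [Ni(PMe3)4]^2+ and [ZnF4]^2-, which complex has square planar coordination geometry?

For [Ni(PMe3)4]^2+: Ligand charges: trimethylphosphine is neutral. With an overall charge of +2 the nickel centre must be in the +2 oxidation state. Nickel is a group-10 element; Ni(II) is therefore d⁸. Trimethylphosphine is a strong-field ligand (high in the spectrochemical series). A 3d d⁸ ion with strong-field ligands gains enough CFSE to favour square planar over tetrahedral. → square planar.
For [ZnF4]^2-: Summing ligand charges against the −2 overall charge gives an oxidation state of +2 for zinc. Zinc is a group-12 element; Zn(II) is therefore d¹⁰. A d¹⁰ ion has no crystal-field stabilisation preference between square planar and tetrahedral, so four ligands adopt the sterically favoured tetrahedral geometry. → tetrahedral.

[Ni(PMe3)4]^2+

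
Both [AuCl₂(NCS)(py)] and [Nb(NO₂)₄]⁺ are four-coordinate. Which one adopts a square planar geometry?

For [AuCl₂(NCS)(py)]: Each chloride is −1; each isothiocyanate is −1; pyridine is neutral; balancing the 0 overall charge requires Au(III). Au sits in group 11, so the d-electron count is 11 − 3 = 8. A 5d d⁸ ion has a large crystal-field splitting; square planar leaves the high-energy d_{x²−y²} orbital empty and maximises CFSE. → square planar.
For [Nb(NO₂)₄]⁺: Each nitro (N-bound nitrite) is −1; balancing the +1 overall charge requires Nb(V). Group 5 minus oxidation state 5 gives a d⁰ configuration. A d⁰ ion has no crystal-field stabilisation preference between square planar and tetrahedral, so four ligands adopt the sterically favoured tetrahedral geometry. → tetrahedral.

[AuCl₂(NCS)(py)]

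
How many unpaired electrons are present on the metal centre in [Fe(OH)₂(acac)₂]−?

5

Summing ligand charges against the −1 overall charge gives an oxidation state of +3 for iron.
Fe sits in group 8, so the d-electron count is 8 − 3 = 5.
Counting donor atoms: 2×hydroxide (monodentate) → 2 donors; 2×acetylacetonate (bidentate) → 4 donors. Coordination number = 6.
The spin state decides the count: Acetylacetonate and hydroxide are weak-field ligands for a first-row metal, so the complex is high-spin.
An octahedral high-spin d⁵ ion is t₂g³e_g², giving 5 unpaired electrons.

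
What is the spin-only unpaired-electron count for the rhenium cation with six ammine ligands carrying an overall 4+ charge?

3 unpaired electrons

Ammonia is neutral; balancing the +4 overall charge requires Re(IV).
Rhenium is a group-7 element; Re(IV) is therefore d³.
In an octahedral field the d³ configuration is t₂g³e_g⁰ (only one arrangement possible), giving 3 unpaired electrons.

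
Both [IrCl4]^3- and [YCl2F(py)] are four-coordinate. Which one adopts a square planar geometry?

[IrCl4]^3-

For [IrCl4]^3-: Each chloride is −1; balancing the −3 overall charge requires Ir(I). Group 9 minus oxidation state 1 gives a d⁸ configuration. A 5d d⁸ ion has a large crystal-field splitting; square planar leaves the high-energy d_{x²−y²} orbital empty and maximises CFSE. → square planar.
For [YCl2F(py)]: Summing ligand charges against the 0 overall charge gives an oxidation state of +3 for yttrium. Y sits in group 3, so the d-electron count is 3 − 3 = 0. A d⁰ ion has no crystal-field stabilisation preference between square planar and tetrahedral, so four ligands adopt the sterically favoured tetrahedral geometry. → tetrahedral.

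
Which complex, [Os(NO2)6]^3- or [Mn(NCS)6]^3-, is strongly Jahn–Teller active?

[Os(NO2)6]^3-: Ligand charges: each nitro (N-bound nitrite) is −1. With an overall charge of −3 the osmium centre must be in the +3 oxidation state. Group 8 minus oxidation state 3 gives a d⁵ configuration. A 5d ion has a large Δₒ and is invariably low-spin. The d⁵ configuration leaves the e_g set evenly filled (or empty) — no strong Jahn–Teller driving force.
[Mn(NCS)6]^3-: Each isothiocyanate is −1; balancing the −3 overall charge requires Mn(III). Group 7 minus oxidation state 3 gives a d⁴ configuration. Isothiocyanate is a weak-field ligand for a first-row metal, so the complex is high-spin. The t₂g³e_g¹ (high-spin) configuration has an unevenly filled e_g set; the Jahn–Teller theorem predicts a tetragonal distortion (typically axial elongation) to lift the degeneracy.

[Mn(NCS)6]^3-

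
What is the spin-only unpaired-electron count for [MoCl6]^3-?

Each chloride is −1; balancing the −3 overall charge requires Mo(III).
Mo sits in group 6, so the d-electron count is 6 − 3 = 3.
In an octahedral field the d³ configuration is t₂g³e_g⁰ (only one arrangement possible), giving 3 unpaired electrons.

3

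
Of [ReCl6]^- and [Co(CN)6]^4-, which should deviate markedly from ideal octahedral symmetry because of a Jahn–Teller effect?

[ReCl6]^-: Ligand charges: each chloride is −1. With an overall charge of −1 the rhenium centre must be in the +5 oxidation state. Rhenium is a group-7 element; Re(V) is therefore d². The d² configuration leaves the e_g set evenly filled (or empty) — no strong Jahn–Teller driving force.
[Co(CN)6]^4-: Each cyanide is −1; balancing the −4 overall charge requires Co(II). Group 9 minus oxidation state 2 gives a d⁷ configuration. Cyanide is a strong-field ligand (high in the spectrochemical series) for a first-row metal, so the complex is low-spin. The t₂g⁶e_g¹ (low-spin) configuration has an unevenly filled e_g set; the Jahn–Teller theorem predicts a tetragonal distortion (typically axial elongation) to lift the degeneracy.

[Co(CN)6]^4-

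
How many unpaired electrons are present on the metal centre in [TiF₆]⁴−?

Ligand charges: each fluoride is −1. With an overall charge of −4 the titanium centre must be in the +2 oxidation state.
Group 4 minus oxidation state 2 gives a d² configuration.
In an octahedral field the d² configuration is t₂g²e_g⁰ (only one arrangement possible), giving 2 unpaired electrons.

2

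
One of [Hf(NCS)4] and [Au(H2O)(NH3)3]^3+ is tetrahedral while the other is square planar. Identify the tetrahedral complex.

[Hf(NCS)4]

For [Hf(NCS)4]: Ligand charges: each isothiocyanate is −1. With an overall charge of 0 the hafnium centre must be in the +4 oxidation state. Hafnium is a group-4 element; Hf(IV) is therefore d⁰. A d⁰ ion has no crystal-field stabilisation preference between square planar and tetrahedral, so four ligands adopt the sterically favoured tetrahedral geometry. → tetrahedral.
For [Au(H2O)(NH3)3]^3+: Summing ligand charges against the +3 overall charge gives an oxidation state of +3 for gold. Gold is a group-11 element; Au(III) is therefore d⁸. A 5d d⁸ ion has a large crystal-field splitting; square planar leaves the high-energy d_{x²−y²} orbital empty and maximises CFSE. → square planar.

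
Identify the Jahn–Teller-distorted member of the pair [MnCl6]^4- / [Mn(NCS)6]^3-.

[MnCl6]^4-: Summing ligand charges against the −4 overall charge gives an oxidation state of +2 for manganese. Mn sits in group 7, so the d-electron count is 7 − 2 = 5. Chloride is a weak-field ligand for a first-row metal, so the complex is high-spin. The d⁵ configuration leaves the e_g set evenly filled (or empty) — no strong Jahn–Teller driving force.
[Mn(NCS)6]^3-: Each isothiocyanate is −1; balancing the −3 overall charge requires Mn(III). Group 7 minus oxidation state 3 gives a d⁴ configuration. Isothiocyanate is a weak-field ligand for a first-row metal, so the complex is high-spin. The t₂g³e_g¹ (high-spin) configuration has an unevenly filled e_g set; the Jahn–Teller theorem predicts a tetragonal distortion (typically axial elongation) to lift the degeneracy.

[Mn(NCS)6]^3-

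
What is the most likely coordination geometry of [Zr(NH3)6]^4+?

Ligand charges: ammonia is neutral. With an overall charge of +4 the zirconium centre must be in the +4 oxidation state.
Zr sits in group 4, so the d-electron count is 4 − 4 = 0.
With 6 monodentate ligands the coordination number is 6.
Six donors around a single metal centre give an octahedral coordination sphere.

octahedral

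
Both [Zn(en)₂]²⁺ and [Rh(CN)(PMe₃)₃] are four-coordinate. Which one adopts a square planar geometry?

[Rh(CN)(PMe₃)₃]

For [Zn(en)₂]²⁺: Summing ligand charges against the +2 overall charge gives an oxidation state of +2 for zinc. Zn sits in group 12, so the d-electron count is 12 − 2 = 10. A d¹⁰ ion has no crystal-field stabilisation preference between square planar and tetrahedral, so four ligands adopt the sterically favoured tetrahedral geometry. → tetrahedral.
For [Rh(CN)(PMe₃)₃]: Summing ligand charges against the 0 overall charge gives an oxidation state of +1 for rhodium. Rh sits in group 9, so the d-electron count is 9 − 1 = 8. A 4d d⁸ ion has a large crystal-field splitting; square planar leaves the high-energy d_{x²−y²} orbital empty and maximises CFSE. → square planar.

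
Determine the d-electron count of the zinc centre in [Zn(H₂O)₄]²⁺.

Summing ligand charges against the +2 overall charge gives an oxidation state of +2 for zinc.
Group 12 minus oxidation state 2 gives a d¹⁰ configuration.

d¹⁰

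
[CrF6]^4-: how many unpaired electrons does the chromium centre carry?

Summing ligand charges against the −4 overall charge gives an oxidation state of +2 for chromium.
Group 6 minus oxidation state 2 gives a d⁴ configuration.
The spin state decides the count: Fluoride is a weak-field ligand for a first-row metal, so the complex is high-spin.
An octahedral high-spin d⁴ ion is t₂g³e_g¹, giving 4 unpaired electrons.

4 unpaired electrons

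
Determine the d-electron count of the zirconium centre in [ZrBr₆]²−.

d0

Ligand charges: each bromide is −1. With an overall charge of −2 the zirconium centre must be in the +4 oxidation state.
Zirconium is a group-4 element; Zr(IV) is therefore d⁰.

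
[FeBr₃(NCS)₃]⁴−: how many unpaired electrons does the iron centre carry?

Each bromide is −1; each isothiocyanate is −1; balancing the −4 overall charge requires Fe(II).
Group 8 minus oxidation state 2 gives a d⁶ configuration.
The spin state decides the count: Bromide and isothiocyanate are weak-field ligands for a first-row metal, so the complex is high-spin.
An octahedral high-spin d⁶ ion is t₂g⁴e_g², giving 4 unpaired electrons.

4 unpaired electrons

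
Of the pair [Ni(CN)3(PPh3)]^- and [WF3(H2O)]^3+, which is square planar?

For [Ni(CN)3(PPh3)]^-: Summing ligand charges against the −1 overall charge gives an oxidation state of +2 for nickel. Nickel is a group-10 element; Ni(II) is therefore d⁸. Cyanide and triphenylphosphine are strong-field ligands (high in the spectrochemical series). A 3d d⁸ ion with strong-field ligands gains enough CFSE to favour square planar over tetrahedral. → square planar.
For [WF3(H2O)]^3+: Ligand charges: each fluoride is −1; water is neutral. With an overall charge of +3 the tungsten centre must be in the +6 oxidation state. Tungsten is a group-6 element; W(VI) is therefore d⁰. A d⁰ ion has no crystal-field stabilisation preference between square planar and tetrahedral, so four ligands adopt the sterically favoured tetrahedral geometry. → tetrahedral.

[Ni(CN)3(PPh3)]^-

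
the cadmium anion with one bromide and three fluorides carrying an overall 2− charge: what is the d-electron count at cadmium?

d¹⁰

Each bromide is −1; each fluoride is −1; balancing the −2 overall charge requires Cd(II).
Group 12 minus oxidation state 2 gives a d¹⁰ configuration.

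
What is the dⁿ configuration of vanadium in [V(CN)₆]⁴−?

Each cyanide is −1; balancing the −4 overall charge requires V(II).
Vanadium is a group-5 element; V(II) is therefore d³.

d3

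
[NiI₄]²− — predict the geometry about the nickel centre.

tetrahedral

Ligand charges: each iodide is −1. With an overall charge of −2 the nickel centre must be in the +2 oxidation state.
Ni sits in group 10, so the d-electron count is 10 − 2 = 8.
Coordination number: 4.
Iodide is a weak-field ligand.
With weak-field ligands the CFSE gain from square planar is small, so a 3d d⁸ ion takes the sterically preferred tetrahedral geometry.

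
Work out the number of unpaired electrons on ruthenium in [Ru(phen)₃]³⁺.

Ligand charges: 1,10-phenanthroline is neutral. With an overall charge of +3 the ruthenium centre must be in the +3 oxidation state.
Ruthenium is a group-8 element; Ru(III) is therefore d⁵.
Counting donor atoms: 3×1,10-phenanthroline (bidentate) → 6 donors. Coordination number = 6.
The spin state decides the count: a 4d ion has a large Δₒ and is invariably low-spin.
An octahedral low-spin d⁵ ion is t₂g⁵e_g⁰, giving 1 unpaired electron.

1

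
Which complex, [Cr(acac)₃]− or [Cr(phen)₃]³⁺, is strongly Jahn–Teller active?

[Cr(acac)₃]−: Each acetylacetonate is −1; balancing the −1 overall charge requires Cr(II). Cr sits in group 6, so the d-electron count is 6 − 2 = 4. Acetylacetonate is a weak-field ligand for a first-row metal, so the complex is high-spin. The t₂g³e_g¹ (high-spin) configuration has an unevenly filled e_g set; the Jahn–Teller theorem predicts a tetragonal distortion (typically axial elongation) to lift the degeneracy.
[Cr(phen)₃]³⁺: Ligand charges: 1,10-phenanthroline is neutral. With an overall charge of +3 the chromium centre must be in the +3 oxidation state. Group 6 minus oxidation state 3 gives a d³ configuration. The d³ configuration leaves the e_g set evenly filled (or empty) — no strong Jahn–Teller driving force.

[Cr(acac)₃]−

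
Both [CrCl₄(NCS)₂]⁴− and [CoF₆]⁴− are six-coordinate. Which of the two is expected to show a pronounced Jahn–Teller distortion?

[CrCl₄(NCS)₂]⁴−

[CrCl₄(NCS)₂]⁴−: Summing ligand charges against the −4 overall charge gives an oxidation state of +2 for chromium. Cr sits in group 6, so the d-electron count is 6 − 2 = 4. Chloride and isothiocyanate are weak-field ligands for a first-row metal, so the complex is high-spin. The t₂g³e_g¹ (high-spin) configuration has an unevenly filled e_g set; the Jahn–Teller theorem predicts a tetragonal distortion (typically axial elongation) to lift the degeneracy.
[CoF₆]⁴−: Ligand charges: each fluoride is −1. With an overall charge of −4 the cobalt centre must be in the +2 oxidation state. Group 9 minus oxidation state 2 gives a d⁷ configuration. Fluoride is a weak-field ligand for a first-row metal, so the complex is high-spin. The d⁷ configuration leaves the e_g set evenly filled (or empty) — no strong Jahn–Teller driving force.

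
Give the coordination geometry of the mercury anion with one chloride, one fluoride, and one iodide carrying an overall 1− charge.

trigonal planar

Ligand charges: each chloride is −1; each fluoride is −1; each iodide is −1. With an overall charge of −1 the mercury centre must be in the +2 oxidation state.
Mercury is a group-12 element; Hg(II) is therefore d¹⁰.
With 3 monodentate ligands the coordination number is 3.
Three ligands around a d¹⁰ centre minimise repulsion in a trigonal-planar arrangement.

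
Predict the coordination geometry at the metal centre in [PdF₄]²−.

square planar

Summing ligand charges against the −2 overall charge gives an oxidation state of +2 for palladium.
Pd sits in group 10, so the d-electron count is 10 − 2 = 8.
Coordination number: 4.
A 4d d⁸ ion has a large crystal-field splitting; square planar leaves the high-energy d_{x²−y²} orbital empty and maximises CFSE.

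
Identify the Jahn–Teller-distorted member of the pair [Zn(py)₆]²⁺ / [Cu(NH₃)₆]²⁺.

[Cu(NH₃)₆]²⁺

[Zn(py)₆]²⁺: Ligand charges: pyridine is neutral. With an overall charge of +2 the zinc centre must be in the +2 oxidation state. Group 12 minus oxidation state 2 gives a d¹⁰ configuration. The d¹⁰ configuration leaves the e_g set evenly filled (or empty) — no strong Jahn–Teller driving force.
[Cu(NH₃)₆]²⁺: Ammonia is neutral; balancing the +2 overall charge requires Cu(II). Group 11 minus oxidation state 2 gives a d⁹ configuration. The t₂g⁶e_g³ configuration has an unevenly filled e_g set; the Jahn–Teller theorem predicts a tetragonal distortion (typically axial elongation) to lift the degeneracy.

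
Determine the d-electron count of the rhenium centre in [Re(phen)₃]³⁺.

d4

Summing ligand charges against the +3 overall charge gives an oxidation state of +3 for rhenium.
Group 7 minus oxidation state 3 gives a d⁴ configuration.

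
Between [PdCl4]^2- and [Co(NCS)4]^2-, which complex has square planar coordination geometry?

[PdCl4]^2-

For [PdCl4]^2-: Each chloride is −1; balancing the −2 overall charge requires Pd(II). Pd sits in group 10, so the d-electron count is 10 − 2 = 8. A 4d d⁸ ion has a large crystal-field splitting; square planar leaves the high-energy d_{x²−y²} orbital empty and maximises CFSE. → square planar.
For [Co(NCS)4]^2-: Each isothiocyanate is −1; balancing the −2 overall charge requires Co(II). Cobalt is a group-9 element; Co(II) is therefore d⁷. For a high-spin 3d d⁷ ion with weak-field ligands the small Δₜ gives little square-planar CFSE advantage, so four ligands adopt the sterically favoured tetrahedral geometry. → tetrahedral.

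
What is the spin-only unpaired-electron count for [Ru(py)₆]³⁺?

Pyridine is neutral; balancing the +3 overall charge requires Ru(III).
Ruthenium is a group-8 element; Ru(III) is therefore d⁵.
The spin state decides the count: a 4d ion has a large Δₒ and is invariably low-spin.
An octahedral low-spin d⁵ ion is t₂g⁵e_g⁰, giving 1 unpaired electron.

1 unpaired electron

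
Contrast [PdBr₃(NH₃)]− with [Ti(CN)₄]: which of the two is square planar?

[PdBr₃(NH₃)]−

For [PdBr₃(NH₃)]−: Each bromide is −1; ammonia is neutral; balancing the −1 overall charge requires Pd(II). Palladium is a group-10 element; Pd(II) is therefore d⁸. A 4d d⁸ ion has a large crystal-field splitting; square planar leaves the high-energy d_{x²−y²} orbital empty and maximises CFSE. → square planar.
For [Ti(CN)₄]: Ligand charges: each cyanide is −1. With an overall charge of 0 the titanium centre must be in the +4 oxidation state. Ti sits in group 4, so the d-electron count is 4 − 4 = 0. A d⁰ ion has no crystal-field stabilisation preference between square planar and tetrahedral, so four ligands adopt the sterically favoured tetrahedral geometry. → tetrahedral.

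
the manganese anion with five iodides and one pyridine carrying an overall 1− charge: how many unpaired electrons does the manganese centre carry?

Summing ligand charges against the −1 overall charge gives an oxidation state of +4 for manganese.
Manganese is a group-7 element; Mn(IV) is therefore d³.
In an octahedral field the d³ configuration is t₂g³e_g⁰ (only one arrangement possible), giving 3 unpaired electrons.

3 unpaired electrons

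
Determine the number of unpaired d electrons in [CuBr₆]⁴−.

Ligand charges: each bromide is −1. With an overall charge of −4 the copper centre must be in the +2 oxidation state.
Copper is a group-11 element; Cu(II) is therefore d⁹.
In an octahedral field the d⁹ configuration is t₂g⁶e_g³ (only one arrangement possible), giving 1 unpaired electron.

1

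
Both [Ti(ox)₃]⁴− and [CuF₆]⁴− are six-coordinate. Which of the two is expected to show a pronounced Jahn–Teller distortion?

[Ti(ox)₃]⁴−: Summing ligand charges against the −4 overall charge gives an oxidation state of +2 for titanium. Group 4 minus oxidation state 2 gives a d² configuration. The d² configuration leaves the e_g set evenly filled (or empty) — no strong Jahn–Teller driving force.
[CuF₆]⁴−: Summing ligand charges against the −4 overall charge gives an oxidation state of +2 for copper. Group 11 minus oxidation state 2 gives a d⁹ configuration. The t₂g⁶e_g³ configuration has an unevenly filled e_g set; the Jahn–Teller theorem predicts a tetragonal distortion (typically axial elongation) to lift the degeneracy.

[CuF₆]⁴−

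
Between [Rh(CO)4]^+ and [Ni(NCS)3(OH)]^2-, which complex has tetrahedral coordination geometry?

[Ni(NCS)3(OH)]^2-

For [Rh(CO)4]^+: Ligand charges: carbonyl is neutral. With an overall charge of +1 the rhodium centre must be in the +1 oxidation state. Rh sits in group 9, so the d-electron count is 9 − 1 = 8. A 4d d⁸ ion has a large crystal-field splitting; square planar leaves the high-energy d_{x²−y²} orbital empty and maximises CFSE. → square planar.
For [Ni(NCS)3(OH)]^2-: Ligand charges: each isothiocyanate is −1; each hydroxide is −1. With an overall charge of −2 the nickel centre must be in the +2 oxidation state. Nickel is a group-10 element; Ni(II) is therefore d⁸. Hydroxide and isothiocyanate are weak-field ligands. With weak-field ligands the CFSE gain from square planar is small, so a 3d d⁸ ion takes the sterically preferred tetrahedral geometry. → tetrahedral.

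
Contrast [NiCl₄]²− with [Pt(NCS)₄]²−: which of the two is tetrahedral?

For [NiCl₄]²−: Summing ligand charges against the −2 overall charge gives an oxidation state of +2 for nickel. Group 10 minus oxidation state 2 gives a d⁸ configuration. Chloride is a weak-field ligand. With weak-field ligands the CFSE gain from square planar is small, so a 3d d⁸ ion takes the sterically preferred tetrahedral geometry. → tetrahedral.
For [Pt(NCS)₄]²−: Each isothiocyanate is −1; balancing the −2 overall charge requires Pt(II). Platinum is a group-10 element; Pt(II) is therefore d⁸. A 5d d⁸ ion has a large crystal-field splitting; square planar leaves the high-energy d_{x²−y²} orbital empty and maximises CFSE. → square planar.

[NiCl₄]²−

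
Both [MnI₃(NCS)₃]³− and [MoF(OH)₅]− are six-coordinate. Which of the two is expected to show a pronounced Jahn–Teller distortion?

[MnI₃(NCS)₃]³−

[MnI₃(NCS)₃]³−: Ligand charges: each iodide is −1; each isothiocyanate is −1. With an overall charge of −3 the manganese centre must be in the +3 oxidation state. Mn sits in group 7, so the d-electron count is 7 − 3 = 4. Iodide and isothiocyanate are weak-field ligands for a first-row metal, so the complex is high-spin. The t₂g³e_g¹ (high-spin) configuration has an unevenly filled e_g set; the Jahn–Teller theorem predicts a tetragonal distortion (typically axial elongation) to lift the degeneracy.
[MoF(OH)₅]−: Ligand charges: each fluoride is −1; each hydroxide is −1. With an overall charge of −1 the molybdenum centre must be in the +5 oxidation state. Molybdenum is a group-6 element; Mo(V) is therefore d¹. The d¹ configuration leaves the e_g set evenly filled (or empty) — no strong Jahn–Teller driving force.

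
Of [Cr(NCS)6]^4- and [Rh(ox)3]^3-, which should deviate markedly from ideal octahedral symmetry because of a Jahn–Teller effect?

[Cr(NCS)6]^4-: Summing ligand charges against the −4 overall charge gives an oxidation state of +2 for chromium. Chromium is a group-6 element; Cr(II) is therefore d⁴. Isothiocyanate is a weak-field ligand for a first-row metal, so the complex is high-spin. The t₂g³e_g¹ (high-spin) configuration has an unevenly filled e_g set; the Jahn–Teller theorem predicts a tetragonal distortion (typically axial elongation) to lift the degeneracy.
[Rh(ox)3]^3-: Ligand charges: each oxalate is −2. With an overall charge of −3 the rhodium centre must be in the +3 oxidation state. Rh sits in group 9, so the d-electron count is 9 − 3 = 6. A 4d ion has a large Δₒ and is invariably low-spin. The d⁶ configuration leaves the e_g set evenly filled (or empty) — no strong Jahn–Teller driving force.

[Cr(NCS)6]^4-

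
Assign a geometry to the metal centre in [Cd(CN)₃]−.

Ligand charges: each cyanide is −1. With an overall charge of −1 the cadmium centre must be in the +2 oxidation state.
Cadmium is a group-12 element; Cd(II) is therefore d¹⁰.
With 3 monodentate ligands the coordination number is 3.
Three ligands around a d¹⁰ centre minimise repulsion in a trigonal-planar arrangement.

trigonal planar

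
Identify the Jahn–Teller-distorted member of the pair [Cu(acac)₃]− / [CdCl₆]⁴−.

[Cu(acac)₃]−

[Cu(acac)₃]−: Ligand charges: each acetylacetonate is −1. With an overall charge of −1 the copper centre must be in the +2 oxidation state. Group 11 minus oxidation state 2 gives a d⁹ configuration. The t₂g⁶e_g³ configuration has an unevenly filled e_g set; the Jahn–Teller theorem predicts a tetragonal distortion (typically axial elongation) to lift the degeneracy.
[CdCl₆]⁴−: Ligand charges: each chloride is −1. With an overall charge of −4 the cadmium centre must be in the +2 oxidation state. Cadmium is a group-12 element; Cd(II) is therefore d¹⁰. The d¹⁰ configuration leaves the e_g set evenly filled (or empty) — no strong Jahn–Teller driving force.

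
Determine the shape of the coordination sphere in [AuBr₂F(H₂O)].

Ligand charges: each bromide is −1; each fluoride is −1; water is neutral. With an overall charge of 0 the gold centre must be in the +3 oxidation state.
Group 11 minus oxidation state 3 gives a d⁸ configuration.
Coordination number: 4.
A 5d d⁸ ion has a large crystal-field splitting; square planar leaves the high-energy d_{x²−y²} orbital empty and maximises CFSE.

square planar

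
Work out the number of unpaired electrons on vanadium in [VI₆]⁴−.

Summing ligand charges against the −4 overall charge gives an oxidation state of +2 for vanadium.
V sits in group 5, so the d-electron count is 5 − 2 = 3.
In an octahedral field the d³ configuration is t₂g³e_g⁰ (only one arrangement possible), giving 3 unpaired electrons.

3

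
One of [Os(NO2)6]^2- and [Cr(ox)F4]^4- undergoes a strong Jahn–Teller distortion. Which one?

[Os(NO2)6]^2-: Each nitro (N-bound nitrite) is −1; balancing the −2 overall charge requires Os(IV). Group 8 minus oxidation state 4 gives a d⁴ configuration. A 5d ion has a large Δₒ and is invariably low-spin. The d⁴ configuration leaves the e_g set evenly filled (or empty) — no strong Jahn–Teller driving force.
[Cr(ox)F4]^4-: Each oxalate is −2; each fluoride is −1; balancing the −4 overall charge requires Cr(II). Chromium is a group-6 element; Cr(II) is therefore d⁴. Fluoride and oxalate are weak-field ligands for a first-row metal, so the complex is high-spin. The t₂g³e_g¹ (high-spin) configuration has an unevenly filled e_g set; the Jahn–Teller theorem predicts a tetragonal distortion (typically axial elongation) to lift the degeneracy.

[Cr(ox)F4]^4-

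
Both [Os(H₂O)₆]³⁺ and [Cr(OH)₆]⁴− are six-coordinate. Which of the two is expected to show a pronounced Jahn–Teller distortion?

[Os(H₂O)₆]³⁺: Ligand charges: water is neutral. With an overall charge of +3 the osmium centre must be in the +3 oxidation state. Group 8 minus oxidation state 3 gives a d⁵ configuration. A 5d ion has a large Δₒ and is invariably low-spin. The d⁵ configuration leaves the e_g set evenly filled (or empty) — no strong Jahn–Teller driving force.
[Cr(OH)₆]⁴−: Summing ligand charges against the −4 overall charge gives an oxidation state of +2 for chromium. Cr sits in group 6, so the d-electron count is 6 − 2 = 4. Hydroxide is a weak-field ligand for a first-row metal, so the complex is high-spin. The t₂g³e_g¹ (high-spin) configuration has an unevenly filled e_g set; the Jahn–Teller theorem predicts a tetragonal distortion (typically axial elongation) to lift the degeneracy.

[Cr(OH)₆]⁴−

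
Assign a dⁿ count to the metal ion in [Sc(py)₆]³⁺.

d⁰

Pyridine is neutral; balancing the +3 overall charge requires Sc(III).
Group 3 minus oxidation state 3 gives a d⁰ configuration.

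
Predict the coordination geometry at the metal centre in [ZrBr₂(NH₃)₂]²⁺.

tetrahedral

Each bromide is −1; ammonia is neutral; balancing the +2 overall charge requires Zr(IV).
Zirconium is a group-4 element; Zr(IV) is therefore d⁰.
With 4 monodentate ligands the coordination number is 4.
A d⁰ ion has no crystal-field stabilisation preference between square planar and tetrahedral, so four ligands adopt the sterically favoured tetrahedral geometry.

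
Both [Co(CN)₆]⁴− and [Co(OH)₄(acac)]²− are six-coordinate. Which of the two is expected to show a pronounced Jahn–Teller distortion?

[Co(CN)₆]⁴−: Each cyanide is −1; balancing the −4 overall charge requires Co(II). Group 9 minus oxidation state 2 gives a d⁷ configuration. Cyanide is a strong-field ligand (high in the spectrochemical series) for a first-row metal, so the complex is low-spin. The t₂g⁶e_g¹ (low-spin) configuration has an unevenly filled e_g set; the Jahn–Teller theorem predicts a tetragonal distortion (typically axial elongation) to lift the degeneracy.
[Co(OH)₄(acac)]²−: Each hydroxide is −1; each acetylacetonate is −1; balancing the −2 overall charge requires Co(III). Group 9 minus oxidation state 3 gives a d⁶ configuration. Co(III) has an exceptionally large octahedral splitting and is low-spin with essentially every ligand except fluoride. The d⁶ configuration leaves the e_g set evenly filled (or empty) — no strong Jahn–Teller driving force.

[Co(CN)₆]⁴−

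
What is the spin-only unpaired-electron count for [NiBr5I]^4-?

2 unpaired electrons

Summing ligand charges against the −4 overall charge gives an oxidation state of +2 for nickel.
Group 10 minus oxidation state 2 gives a d⁸ configuration.
In an octahedral field the d⁸ configuration is t₂g⁶e_g² (only one arrangement possible), giving 2 unpaired electrons.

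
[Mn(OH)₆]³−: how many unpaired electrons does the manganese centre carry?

4

Summing ligand charges against the −3 overall charge gives an oxidation state of +3 for manganese.
Manganese is a group-7 element; Mn(III) is therefore d⁴.
The spin state decides the count: Hydroxide is a weak-field ligand for a first-row metal, so the complex is high-spin.
An octahedral high-spin d⁴ ion is t₂g³e_g¹, giving 4 unpaired electrons.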